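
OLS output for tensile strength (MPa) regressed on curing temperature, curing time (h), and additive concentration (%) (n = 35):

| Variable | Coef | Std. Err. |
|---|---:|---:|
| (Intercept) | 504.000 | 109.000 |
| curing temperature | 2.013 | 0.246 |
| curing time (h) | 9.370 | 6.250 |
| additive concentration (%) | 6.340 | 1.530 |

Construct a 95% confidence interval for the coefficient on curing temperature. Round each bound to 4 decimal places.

Read off: b = 2.013, SE = 0.246 for curing temperature.
df = n − k − 1 = 35 − 3 − 1 = 31.
t* = t_{0.025, 31} = 2.039513.
Margin = t* × SE = 2.039513 × 0.246 = 0.501720.
CI: 2.013 ± 0.501720 → (1.5113, 2.5147).

(1.5113, 2.5147)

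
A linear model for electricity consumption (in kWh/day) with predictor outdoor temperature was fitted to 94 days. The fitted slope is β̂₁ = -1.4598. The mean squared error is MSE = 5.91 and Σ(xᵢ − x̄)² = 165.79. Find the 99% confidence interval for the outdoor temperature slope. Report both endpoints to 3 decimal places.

(-1.956, -0.963)

SE(β̂₁) = √(MSE/Sₓₓ) = √(5.91/165.79) = 0.188805.
df = n − 2 = 92.
t* = t_{0.005, 92} = 2.63033.
Margin = t* × SE = 2.63033 × 0.188805 = 0.49662.
CI: -1.4598 ± 0.49662 → (-1.956, -0.963).
With 99% confidence, each one-unit increase in outdoor temperature is associated with a change of between -1.956 and -0.963 kWh/day in electricity consumption.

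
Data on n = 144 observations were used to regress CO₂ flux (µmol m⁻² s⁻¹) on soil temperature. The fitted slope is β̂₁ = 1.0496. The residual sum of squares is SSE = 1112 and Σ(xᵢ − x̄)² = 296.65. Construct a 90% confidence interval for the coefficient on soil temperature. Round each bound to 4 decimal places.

(0.7806, 1.3186)

MSE = SSE/(n − 2) = 1112/142 = 7.83099.
SE(β̂₁) = √(MSE/Sₓₓ) = √(7.83099/296.65) = 0.162475.
df = n − 2 = 142.
t* = t_{0.05, 142} = 1.655655.
Margin = t* × SE = 1.655655 × 0.162475 = 0.269002.
CI: 1.0496 ± 0.269002 → (0.7806, 1.3186).
With 90% confidence, each one-unit increase in soil temperature is associated with a change of between 0.7806 and 1.3186 µmol m⁻² s⁻¹ in CO₂ flux.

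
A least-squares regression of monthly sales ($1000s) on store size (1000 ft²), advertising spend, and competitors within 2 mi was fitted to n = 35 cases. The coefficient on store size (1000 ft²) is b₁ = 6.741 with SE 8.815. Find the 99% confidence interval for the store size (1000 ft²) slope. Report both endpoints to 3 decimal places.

df = n − k − 1 = 35 − 3 − 1 = 31.
t* = t_{0.005, 31} = 2.744042.
Margin = t* × SE = 2.744042 × 8.815 = 24.18873.
CI: 6.741 ± 24.18873 → (-17.448, 30.930).
With 99% confidence, each one-unit increase in store size (1000 ft²) is associated with a change of between -17.448 and 30.930 $1000s in monthly sales, holding the other predictors fixed.

(-17.448, 30.930)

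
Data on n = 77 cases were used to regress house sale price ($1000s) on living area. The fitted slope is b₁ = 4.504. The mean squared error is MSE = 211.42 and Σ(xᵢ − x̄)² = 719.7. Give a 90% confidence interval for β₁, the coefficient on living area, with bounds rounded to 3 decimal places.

SE(b₁) = √(MSE/Sₓₓ) = √(211.42/719.7) = 0.541997.
df = n − 2 = 75.
t* = t_{0.05, 75} = 1.665425.
Margin = t* × SE = 1.665425 × 0.541997 = 0.90266.
CI: 4.504 ± 0.90266 → (3.601, 5.407).
With 90% confidence, each one-unit increase in living area is associated with a change of between 3.601 and 5.407 $1000s in house sale price.

(3.601, 5.407)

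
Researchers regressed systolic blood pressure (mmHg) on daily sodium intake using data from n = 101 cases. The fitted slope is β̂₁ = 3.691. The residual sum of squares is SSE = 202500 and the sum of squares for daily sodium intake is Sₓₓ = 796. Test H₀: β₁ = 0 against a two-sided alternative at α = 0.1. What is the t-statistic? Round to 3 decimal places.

MSE = SSE/(n − 2) = 202500/99 = 2045.45.
SE(β̂₁) = √(MSE/Sₓₓ) = √(2045.45/796) = 1.60302.
t = 3.691 / 1.60302 = 2.303.
df = n − 2 = 99.
Two-sided p ≈ 0.0234, which is < 0.1, so reject H₀.
There is evidence that daily sodium intake is associated with systolic blood pressure.

t = 2.303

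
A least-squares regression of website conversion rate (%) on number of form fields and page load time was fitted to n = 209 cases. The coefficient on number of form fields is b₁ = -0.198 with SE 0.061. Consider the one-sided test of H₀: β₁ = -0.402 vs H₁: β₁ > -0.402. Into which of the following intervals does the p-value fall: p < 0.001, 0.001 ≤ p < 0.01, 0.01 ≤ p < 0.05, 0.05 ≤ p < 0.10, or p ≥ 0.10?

t = (-0.198 − (-0.402)) / 0.061 = 3.344.
df = n − k − 1 = 209 − 2 − 1 = 206.
One-sided p = P(T_{206} > t) ≈ 0.0005.
So p < 0.001.

p < 0.001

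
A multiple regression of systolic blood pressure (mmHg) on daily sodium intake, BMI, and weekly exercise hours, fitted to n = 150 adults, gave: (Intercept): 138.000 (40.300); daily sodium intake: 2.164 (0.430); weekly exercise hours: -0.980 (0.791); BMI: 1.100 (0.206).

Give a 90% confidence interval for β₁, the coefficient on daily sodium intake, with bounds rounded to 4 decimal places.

Read off: b = 2.164, SE = 0.430 for daily sodium intake.
df = n − k − 1 = 150 − 3 − 1 = 146.
t* = t_{0.05, 146} = 1.655357.
Margin = t* × SE = 1.655357 × 0.430 = 0.711804.
CI: 2.164 ± 0.711804 → (1.4522, 2.8758).

(1.4522, 2.8758)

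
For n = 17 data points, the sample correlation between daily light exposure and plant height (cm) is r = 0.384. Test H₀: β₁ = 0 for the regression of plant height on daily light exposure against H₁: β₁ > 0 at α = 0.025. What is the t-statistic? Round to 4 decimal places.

t = r·√(n − 2)/√(1 − r²) = 0.384·√15/√0.852544 = 1.6107.
df = n − 2 = 15.
One-sided p ≈ 0.0640, which is ≥ 0.025, so fail to reject H₀.
The data do not give significant evidence of a linear association between daily light exposure and plant height.

t = 1.6107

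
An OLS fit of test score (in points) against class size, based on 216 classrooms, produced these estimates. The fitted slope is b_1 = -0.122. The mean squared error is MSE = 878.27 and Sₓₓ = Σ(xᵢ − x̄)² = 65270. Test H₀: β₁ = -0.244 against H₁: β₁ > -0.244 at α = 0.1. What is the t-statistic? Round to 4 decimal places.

t = 1.0517

SE(b_1) = √(MSE/Sₓₓ) = √(878.27/65270) = 0.116.
t = (-0.122 − (-0.244)) / 0.116 = 1.0517.
df = n − 2 = 214.
One-sided p ≈ 0.1471, which is ≥ 0.1, so fail to reject H₀.
The data do not give significant evidence that the true slope on class size exceeds -0.244 points per unit.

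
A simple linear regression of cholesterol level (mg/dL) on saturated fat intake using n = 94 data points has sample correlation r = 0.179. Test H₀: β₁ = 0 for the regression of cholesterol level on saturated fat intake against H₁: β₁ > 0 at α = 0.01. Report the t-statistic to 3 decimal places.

t = 1.745

t = r·√(n − 2)/√(1 − r²) = 0.179·√92/√0.967959 = 1.745.
df = n − 2 = 92.
One-sided p ≈ 0.0422, which is ≥ 0.01, so fail to reject H₀.
The data do not give significant evidence of a linear association between saturated fat intake and cholesterol level.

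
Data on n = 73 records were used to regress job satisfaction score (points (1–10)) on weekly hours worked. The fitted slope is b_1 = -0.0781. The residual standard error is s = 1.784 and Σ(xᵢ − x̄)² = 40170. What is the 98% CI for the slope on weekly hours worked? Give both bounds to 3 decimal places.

SE(b_1) = s/√Sₓₓ = 1.784/√40170 = 0.00890111.
df = n − 2 = 71.
t* = t_{0.01, 71} = 2.380024.
Margin = t* × SE = 2.380024 × 0.00890111 = 0.02118.
CI: -0.0781 ± 0.02118 → (-0.099, -0.057).
With 98% confidence, each one-unit increase in weekly hours worked is associated with a change of between -0.099 and -0.057 points (1–10) in job satisfaction score.

(-0.099, -0.057)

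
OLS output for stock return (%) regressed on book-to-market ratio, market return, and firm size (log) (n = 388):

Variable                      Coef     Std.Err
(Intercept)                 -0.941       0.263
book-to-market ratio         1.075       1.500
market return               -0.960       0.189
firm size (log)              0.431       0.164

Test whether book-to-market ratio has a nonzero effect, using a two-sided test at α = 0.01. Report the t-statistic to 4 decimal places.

t = 0.7167

Read off: b = 1.075, SE = 1.500 for book-to-market ratio.
H₀: β₁ = 0 vs H₁: β₁ ≠ 0.
t = 1.075 / 1.500 = 0.7167.
df = n − k − 1 = 388 − 3 − 1 = 384.
Two-sided p ≈ 0.4740, which is ≥ 0.01, so fail to reject H₀.
The data do not give significant evidence of an association between book-to-market ratio and stock return, after adjusting for the other predictors.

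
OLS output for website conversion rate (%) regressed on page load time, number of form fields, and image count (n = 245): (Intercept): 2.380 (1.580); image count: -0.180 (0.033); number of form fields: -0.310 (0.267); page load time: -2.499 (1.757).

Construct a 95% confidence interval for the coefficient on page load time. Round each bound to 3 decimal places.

(-5.960, 0.962)

Read off: b = -2.499, SE = 1.757 for page load time.
df = n − k − 1 = 245 − 3 − 1 = 241.
t* = t_{0.025, 241} = 1.969856.
Margin = t* × SE = 1.969856 × 1.757 = 3.46104.
CI: -2.499 ± 3.46104 → (-5.960, 0.962).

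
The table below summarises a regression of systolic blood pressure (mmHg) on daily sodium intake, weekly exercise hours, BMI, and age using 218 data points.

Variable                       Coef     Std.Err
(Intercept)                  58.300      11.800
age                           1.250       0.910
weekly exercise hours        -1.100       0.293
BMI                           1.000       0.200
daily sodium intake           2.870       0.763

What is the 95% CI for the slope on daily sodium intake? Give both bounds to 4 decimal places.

(1.3660, 4.3740)

Read off: b = 2.870, SE = 0.763 for daily sodium intake.
df = n − k − 1 = 218 − 4 − 1 = 213.
t* = t_{0.025, 213} = 1.971164.
Margin = t* × SE = 1.971164 × 0.763 = 1.503998.
CI: 2.870 ± 1.503998 → (1.3660, 4.3740).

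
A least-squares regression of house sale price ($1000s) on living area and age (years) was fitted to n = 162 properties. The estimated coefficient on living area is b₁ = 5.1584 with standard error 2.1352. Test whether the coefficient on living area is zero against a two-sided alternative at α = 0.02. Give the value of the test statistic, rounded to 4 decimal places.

H₀: β₁ = 0 vs H₁: β₁ ≠ 0.
t = (b₁ − β₁⁰)/SE = 5.1584 / 2.1352 = 2.4159.
df = n − k − 1 = 162 − 2 − 1 = 159.
Two-sided p ≈ 0.0168, which is < 0.02, so reject H₀.
There is evidence that living area is associated with house sale price, holding the other predictors fixed.

t = 2.4159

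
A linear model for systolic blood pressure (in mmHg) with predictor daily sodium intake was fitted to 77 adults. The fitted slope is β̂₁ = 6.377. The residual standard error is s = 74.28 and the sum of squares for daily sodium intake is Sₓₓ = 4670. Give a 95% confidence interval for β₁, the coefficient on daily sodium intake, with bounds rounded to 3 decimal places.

(4.212, 8.542)

SE(β̂₁) = s/√Sₓₓ = 74.28/√4670 = 1.08696.
df = n − 2 = 75.
t* = t_{0.025, 75} = 1.992102.
Margin = t* × SE = 1.992102 × 1.08696 = 2.16533.
CI: 6.377 ± 2.16533 → (4.212, 8.542).
With 95% confidence, each one-unit increase in daily sodium intake is associated with a change of between 4.212 and 8.542 mmHg in systolic blood pressure.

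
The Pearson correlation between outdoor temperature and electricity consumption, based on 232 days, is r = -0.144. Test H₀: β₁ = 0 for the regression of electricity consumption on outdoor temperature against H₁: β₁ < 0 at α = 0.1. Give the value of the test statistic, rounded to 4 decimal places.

t = -2.2069

t = r·√(n − 2)/√(1 − r²) = -0.144·√230/√0.979264 = -2.2069.
df = n − 2 = 230.
One-sided p ≈ 0.0142, which is < 0.1, so reject H₀.
There is evidence of a linear association between outdoor temperature and electricity consumption.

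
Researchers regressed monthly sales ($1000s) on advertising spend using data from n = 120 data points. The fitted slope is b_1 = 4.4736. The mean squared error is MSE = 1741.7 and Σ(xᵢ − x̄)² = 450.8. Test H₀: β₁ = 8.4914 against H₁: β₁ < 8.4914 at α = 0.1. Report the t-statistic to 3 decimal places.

t = -2.044

SE(b_1) = √(MSE/Sₓₓ) = √(1741.7/450.8) = 1.9656.
t = (4.4736 − 8.4914) / 1.9656 = -2.044.
df = n − 2 = 118.
One-sided p ≈ 0.0216, which is < 0.1, so reject H₀.
There is evidence that the true slope on advertising spend is below 8.4914 $1000s per unit.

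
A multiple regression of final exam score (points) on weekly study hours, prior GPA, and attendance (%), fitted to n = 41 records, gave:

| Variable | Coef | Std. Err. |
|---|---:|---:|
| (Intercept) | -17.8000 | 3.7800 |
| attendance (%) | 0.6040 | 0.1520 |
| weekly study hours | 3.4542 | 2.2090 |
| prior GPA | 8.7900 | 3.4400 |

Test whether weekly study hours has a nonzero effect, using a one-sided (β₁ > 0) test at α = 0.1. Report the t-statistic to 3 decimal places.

Read off: b = 3.4542, SE = 2.2090 for weekly study hours.
H₀: β₁ = 0 vs H₁: β₁ > 0.
t = 3.4542 / 2.2090 = 1.564.
df = n − k − 1 = 41 − 3 − 1 = 37.
One-sided p ≈ 0.0632, which is < 0.1, so reject H₀.
There is evidence that the true slope on weekly study hours is positive, holding the other predictors fixed.

t = 1.564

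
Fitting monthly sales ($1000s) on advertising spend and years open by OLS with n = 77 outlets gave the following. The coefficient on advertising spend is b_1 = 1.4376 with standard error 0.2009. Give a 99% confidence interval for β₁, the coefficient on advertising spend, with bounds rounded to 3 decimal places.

df = n − k − 1 = 77 − 2 − 1 = 74.
t* = t_{0.005, 74} = 2.643913.
Margin = t* × SE = 2.643913 × 0.2009 = 0.53116.
CI: 1.4376 ± 0.53116 → (0.906, 1.969).
With 99% confidence, each one-unit increase in advertising spend is associated with a change of between 0.906 and 1.969 $1000s in monthly sales, holding the other predictors fixed.

(0.906, 1.969)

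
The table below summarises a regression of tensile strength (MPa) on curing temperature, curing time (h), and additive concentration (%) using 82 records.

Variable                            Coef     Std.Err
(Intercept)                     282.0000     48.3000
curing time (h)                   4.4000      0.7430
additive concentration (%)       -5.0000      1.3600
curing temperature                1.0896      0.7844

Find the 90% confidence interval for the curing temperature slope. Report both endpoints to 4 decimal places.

Read off: b = 1.0896, SE = 0.7844 for curing temperature.
df = n − k − 1 = 82 − 3 − 1 = 78.
t* = t_{0.05, 78} = 1.664625.
Margin = t* × SE = 1.664625 × 0.7844 = 1.305732.
CI: 1.0896 ± 1.305732 → (-0.2161, 2.3953).

(-0.2161, 2.3953)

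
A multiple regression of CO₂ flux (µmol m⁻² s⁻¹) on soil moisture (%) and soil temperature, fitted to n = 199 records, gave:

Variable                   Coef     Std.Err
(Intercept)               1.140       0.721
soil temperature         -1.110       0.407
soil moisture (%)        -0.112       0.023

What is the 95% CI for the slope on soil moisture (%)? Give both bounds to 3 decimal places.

(-0.157, -0.067)

Read off: b = -0.112, SE = 0.023 for soil moisture (%).
df = n − k − 1 = 199 − 2 − 1 = 196.
t* = t_{0.025, 196} = 1.972141.
Margin = t* × SE = 1.972141 × 0.023 = 0.04536.
CI: -0.112 ± 0.04536 → (-0.157, -0.067).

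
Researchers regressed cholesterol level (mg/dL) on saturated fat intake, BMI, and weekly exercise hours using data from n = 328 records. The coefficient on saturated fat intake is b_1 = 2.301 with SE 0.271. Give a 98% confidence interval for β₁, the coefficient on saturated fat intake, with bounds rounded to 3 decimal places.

(1.667, 2.935)

df = n − k − 1 = 328 − 3 − 1 = 324.
t* = t_{0.01, 324} = 2.337912.
Margin = t* × SE = 2.337912 × 0.271 = 0.63357.
CI: 2.301 ± 0.63357 → (1.667, 2.935).
With 98% confidence, each one-unit increase in saturated fat intake is associated with a change of between 1.667 and 2.935 mg/dL in cholesterol level, holding the other predictors fixed.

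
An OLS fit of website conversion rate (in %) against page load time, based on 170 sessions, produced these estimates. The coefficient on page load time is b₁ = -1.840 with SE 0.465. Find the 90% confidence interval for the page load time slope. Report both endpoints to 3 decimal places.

(-2.609, -1.071)

df = n − 2 = 170 − 2 = 168.
t* = t_{0.05, 168} = 1.653974.
Margin = t* × SE = 1.653974 × 0.465 = 0.76910.
CI: -1.840 ± 0.76910 → (-2.609, -1.071).
With 90% confidence, each one-unit increase in page load time is associated with a change of between -2.609 and -1.071 % in website conversion rate.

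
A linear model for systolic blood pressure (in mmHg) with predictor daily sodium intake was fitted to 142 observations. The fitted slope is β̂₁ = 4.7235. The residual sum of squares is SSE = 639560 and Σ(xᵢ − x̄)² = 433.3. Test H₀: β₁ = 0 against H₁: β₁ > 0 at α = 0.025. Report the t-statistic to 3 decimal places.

t = 1.455

MSE = SSE/(n − 2) = 639560/140 = 4568.29.
SE(β̂₁) = √(MSE/Sₓₓ) = √(4568.29/433.3) = 3.247.
t = 4.7235 / 3.247 = 1.455.
df = n − 2 = 140.
One-sided p ≈ 0.0740, which is ≥ 0.025, so fail to reject H₀.
The data do not give significant evidence that the true slope on daily sodium intake is positive.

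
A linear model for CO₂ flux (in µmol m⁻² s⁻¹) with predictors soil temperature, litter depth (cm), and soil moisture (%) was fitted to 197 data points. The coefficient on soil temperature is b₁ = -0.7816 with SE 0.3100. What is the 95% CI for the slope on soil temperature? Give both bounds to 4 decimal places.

(-1.3930, -0.1702)

df = n − k − 1 = 197 − 3 − 1 = 193.
t* = t_{0.025, 193} = 1.972332.
Margin = t* × SE = 1.972332 × 0.3100 = 0.611423.
CI: -0.7816 ± 0.611423 → (-1.3930, -0.1702).
With 95% confidence, each one-unit increase in soil temperature is associated with a change of between -1.3930 and -0.1702 µmol m⁻² s⁻¹ in CO₂ flux, holding the other predictors fixed.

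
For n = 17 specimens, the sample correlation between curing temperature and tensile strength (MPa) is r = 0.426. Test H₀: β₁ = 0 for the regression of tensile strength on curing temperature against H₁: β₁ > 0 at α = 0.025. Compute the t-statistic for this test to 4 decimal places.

t = r·√(n − 2)/√(1 − r²) = 0.426·√15/√0.818524 = 1.8236.
df = n − 2 = 15.
One-sided p ≈ 0.0441, which is ≥ 0.025, so fail to reject H₀.
The data do not give significant evidence of a linear association between curing temperature and tensile strength.

t = 1.8236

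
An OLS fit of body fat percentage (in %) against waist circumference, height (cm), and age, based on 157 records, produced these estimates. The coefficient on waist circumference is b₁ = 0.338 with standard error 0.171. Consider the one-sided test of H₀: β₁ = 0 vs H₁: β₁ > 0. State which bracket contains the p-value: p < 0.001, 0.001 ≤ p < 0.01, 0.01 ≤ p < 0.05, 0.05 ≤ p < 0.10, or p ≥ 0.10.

t = 0.338 / 0.171 = 1.977.
df = n − k − 1 = 157 − 3 − 1 = 153.
One-sided p = P(T_{153} > t) ≈ 0.0249.
So 0.01 ≤ p < 0.05.

0.01 ≤ p < 0.05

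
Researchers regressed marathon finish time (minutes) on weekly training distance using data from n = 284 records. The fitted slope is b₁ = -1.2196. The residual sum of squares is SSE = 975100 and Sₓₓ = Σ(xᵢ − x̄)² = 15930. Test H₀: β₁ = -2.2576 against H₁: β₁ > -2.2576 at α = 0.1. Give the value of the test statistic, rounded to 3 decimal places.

t = 2.228

MSE = SSE/(n − 2) = 975100/282 = 3457.8.
SE(b₁) = √(MSE/Sₓₓ) = √(3457.8/15930) = 0.465899.
t = (-1.2196 − (-2.2576)) / 0.465899 = 2.228.
df = n − 2 = 282.
One-sided p ≈ 0.0133, which is < 0.1, so reject H₀.
There is evidence that the true slope on weekly training distance exceeds -2.2576 minutes per unit.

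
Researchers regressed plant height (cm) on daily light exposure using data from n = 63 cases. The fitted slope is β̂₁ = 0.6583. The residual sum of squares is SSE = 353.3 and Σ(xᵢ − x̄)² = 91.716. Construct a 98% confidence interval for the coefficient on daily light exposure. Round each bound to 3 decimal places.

(0.058, 1.259)

MSE = SSE/(n − 2) = 353.3/61 = 5.7918.
SE(β̂₁) = √(MSE/Sₓₓ) = √(5.7918/91.716) = 0.251295.
df = n − 2 = 61.
t* = t_{0.01, 61} = 2.389047.
Margin = t* × SE = 2.389047 × 0.251295 = 0.60036.
CI: 0.6583 ± 0.60036 → (0.058, 1.259).
With 98% confidence, each one-unit increase in daily light exposure is associated with a change of between 0.058 and 1.259 cm in plant height.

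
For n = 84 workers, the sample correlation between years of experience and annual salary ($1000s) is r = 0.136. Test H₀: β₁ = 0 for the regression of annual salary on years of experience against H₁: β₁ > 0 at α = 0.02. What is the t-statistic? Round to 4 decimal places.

t = 1.2431

t = r·√(n − 2)/√(1 − r²) = 0.136·√82/√0.981504 = 1.2431.
df = n − 2 = 82.
One-sided p ≈ 0.1087, which is ≥ 0.02, so fail to reject H₀.
The data do not give significant evidence of a linear association between years of experience and annual salary.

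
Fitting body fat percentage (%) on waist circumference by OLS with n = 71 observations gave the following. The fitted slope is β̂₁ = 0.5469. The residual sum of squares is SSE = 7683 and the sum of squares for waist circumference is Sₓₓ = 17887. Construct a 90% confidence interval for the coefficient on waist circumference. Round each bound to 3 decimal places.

MSE = SSE/(n − 2) = 7683/69 = 111.348.
SE(β̂₁) = √(MSE/Sₓₓ) = √(111.348/17887) = 0.0788991.
df = n − 2 = 69.
t* = t_{0.05, 69} = 1.667239.
Margin = t* × SE = 1.667239 × 0.0788991 = 0.13154.
CI: 0.5469 ± 0.13154 → (0.415, 0.678).
With 90% confidence, each one-unit increase in waist circumference is associated with a change of between 0.415 and 0.678 % in body fat percentage.

(0.415, 0.678)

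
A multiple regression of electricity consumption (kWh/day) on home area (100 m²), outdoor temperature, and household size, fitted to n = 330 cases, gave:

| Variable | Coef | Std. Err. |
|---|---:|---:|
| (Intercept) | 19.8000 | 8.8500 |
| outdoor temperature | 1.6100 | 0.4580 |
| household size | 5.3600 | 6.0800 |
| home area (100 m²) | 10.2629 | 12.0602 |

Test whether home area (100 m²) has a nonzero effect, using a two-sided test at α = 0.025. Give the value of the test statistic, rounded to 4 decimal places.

Read off: b = 10.2629, SE = 12.0602 for home area (100 m²).
H₀: β₁ = 0 vs H₁: β₁ ≠ 0.
t = 10.2629 / 12.0602 = 0.8510.
df = n − k − 1 = 330 − 3 − 1 = 326.
Two-sided p ≈ 0.3954, which is ≥ 0.025, so fail to reject H₀.
The data do not give significant evidence of an association between home area (100 m²) and electricity consumption, after adjusting for the other predictors.

t = 0.8510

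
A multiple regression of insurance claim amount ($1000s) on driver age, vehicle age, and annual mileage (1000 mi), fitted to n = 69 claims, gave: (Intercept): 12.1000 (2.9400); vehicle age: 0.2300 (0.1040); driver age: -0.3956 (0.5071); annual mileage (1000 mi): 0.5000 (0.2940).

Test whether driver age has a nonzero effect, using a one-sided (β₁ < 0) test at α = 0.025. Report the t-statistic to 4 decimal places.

Read off: b = -0.3956, SE = 0.5071 for driver age.
H₀: β₁ = 0 vs H₁: β₁ < 0.
t = -0.3956 / 0.5071 = -0.7801.
df = n − k − 1 = 69 − 3 − 1 = 65.
One-sided p ≈ 0.2191, which is ≥ 0.025, so fail to reject H₀.
The data do not give significant evidence that the true slope on driver age is negative, holding the other predictors fixed.

t = -0.7801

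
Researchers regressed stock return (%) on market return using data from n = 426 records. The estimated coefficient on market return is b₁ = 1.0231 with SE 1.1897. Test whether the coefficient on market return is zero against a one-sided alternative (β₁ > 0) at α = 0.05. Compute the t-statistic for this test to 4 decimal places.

t = 0.8600

H₀: β₁ = 0 vs H₁: β₁ > 0.
t = (b₁ − β₁⁰)/SE = 1.0231 / 1.1897 = 0.8600.
df = n − 2 = 426 − 2 = 424.
One-sided p ≈ 0.1951, which is ≥ 0.05, so fail to reject H₀.
The data do not give significant evidence that the true slope on market return is positive.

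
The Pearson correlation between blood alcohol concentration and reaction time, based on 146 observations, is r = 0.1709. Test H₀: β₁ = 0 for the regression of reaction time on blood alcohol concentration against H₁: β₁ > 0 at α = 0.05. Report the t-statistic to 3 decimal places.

t = 2.081

t = r·√(n − 2)/√(1 − r²) = 0.1709·√144/√0.970793 = 2.081.
df = n − 2 = 144.
One-sided p ≈ 0.0196, which is < 0.05, so reject H₀.
There is evidence of a linear association between blood alcohol concentration and reaction time.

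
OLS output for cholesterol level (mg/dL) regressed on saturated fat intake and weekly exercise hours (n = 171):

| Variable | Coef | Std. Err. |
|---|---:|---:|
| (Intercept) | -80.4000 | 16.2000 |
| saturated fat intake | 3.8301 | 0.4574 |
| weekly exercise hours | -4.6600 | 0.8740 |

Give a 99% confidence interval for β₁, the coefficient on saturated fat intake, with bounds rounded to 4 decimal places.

(2.6384, 5.0218)

Read off: b = 3.8301, SE = 0.4574 for saturated fat intake.
df = n − k − 1 = 171 − 2 − 1 = 168.
t* = t_{0.005, 168} = 2.60541.
Margin = t* × SE = 2.60541 × 0.4574 = 1.191715.
CI: 3.8301 ± 1.191715 → (2.6384, 5.0218).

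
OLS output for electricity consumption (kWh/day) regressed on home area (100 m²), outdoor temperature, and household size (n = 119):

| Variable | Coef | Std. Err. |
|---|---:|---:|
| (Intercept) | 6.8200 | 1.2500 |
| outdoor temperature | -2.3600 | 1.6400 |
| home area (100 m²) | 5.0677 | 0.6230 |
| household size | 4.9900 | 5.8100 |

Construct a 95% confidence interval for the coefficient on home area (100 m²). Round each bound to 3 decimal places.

(3.834, 6.302)

Read off: b = 5.0677, SE = 0.6230 for home area (100 m²).
df = n − k − 1 = 119 − 3 − 1 = 115.
t* = t_{0.025, 115} = 1.980808.
Margin = t* × SE = 1.980808 × 0.6230 = 1.23404.
CI: 5.0677 ± 1.23404 → (3.834, 6.302).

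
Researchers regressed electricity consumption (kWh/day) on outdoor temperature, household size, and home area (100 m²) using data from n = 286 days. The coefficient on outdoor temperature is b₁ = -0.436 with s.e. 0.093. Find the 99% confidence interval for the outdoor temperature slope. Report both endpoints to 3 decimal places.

(-0.677, -0.195)

df = n − k − 1 = 286 − 3 − 1 = 282.
t* = t_{0.005, 282} = 2.593376.
Margin = t* × SE = 2.593376 × 0.093 = 0.24118.
CI: -0.436 ± 0.24118 → (-0.677, -0.195).
With 99% confidence, each one-unit increase in outdoor temperature is associated with a change of between -0.677 and -0.195 kWh/day in electricity consumption, holding the other predictors fixed.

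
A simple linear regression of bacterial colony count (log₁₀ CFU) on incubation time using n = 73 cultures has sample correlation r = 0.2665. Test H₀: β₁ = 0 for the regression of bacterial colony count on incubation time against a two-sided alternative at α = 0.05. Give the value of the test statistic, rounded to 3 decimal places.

t = 2.330

t = r·√(n − 2)/√(1 − r²) = 0.2665·√71/√0.928978 = 2.330.
df = n − 2 = 71.
Two-sided p ≈ 0.0227, which is < 0.05, so reject H₀.
There is evidence of a linear association between incubation time and bacterial colony count.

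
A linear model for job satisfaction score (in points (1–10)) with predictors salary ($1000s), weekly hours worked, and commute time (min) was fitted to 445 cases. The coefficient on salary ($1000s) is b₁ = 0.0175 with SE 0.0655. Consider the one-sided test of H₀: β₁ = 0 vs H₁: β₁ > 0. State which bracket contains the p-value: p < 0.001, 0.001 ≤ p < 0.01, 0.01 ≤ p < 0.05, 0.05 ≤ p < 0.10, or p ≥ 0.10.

t = 0.0175 / 0.0655 = 0.267.
df = n − k − 1 = 445 − 3 − 1 = 441.
One-sided p = P(T_{441} > t) ≈ 0.3947.
So p ≥ 0.10.

p ≥ 0.10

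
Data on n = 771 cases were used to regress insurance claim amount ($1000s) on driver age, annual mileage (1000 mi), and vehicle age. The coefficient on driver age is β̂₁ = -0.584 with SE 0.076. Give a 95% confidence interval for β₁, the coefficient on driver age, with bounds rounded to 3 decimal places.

(-0.733, -0.435)

df = n − k − 1 = 771 − 3 − 1 = 767.
t* = t_{0.025, 767} = 1.963062.
Margin = t* × SE = 1.963062 × 0.076 = 0.14919.
CI: -0.584 ± 0.14919 → (-0.733, -0.435).
With 95% confidence, each one-unit increase in driver age is associated with a change of between -0.733 and -0.435 $1000s in insurance claim amount, holding the other predictors fixed.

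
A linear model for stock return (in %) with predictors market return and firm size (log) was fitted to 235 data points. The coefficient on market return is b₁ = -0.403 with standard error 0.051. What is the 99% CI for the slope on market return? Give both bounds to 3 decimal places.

df = n − k − 1 = 235 − 2 − 1 = 232.
t* = t_{0.005, 232} = 2.597186.
Margin = t* × SE = 2.597186 × 0.051 = 0.13246.
CI: -0.403 ± 0.13246 → (-0.535, -0.271).
With 99% confidence, each one-unit increase in market return is associated with a change of between -0.535 and -0.271 % in stock return, holding the other predictors fixed.

(-0.535, -0.271)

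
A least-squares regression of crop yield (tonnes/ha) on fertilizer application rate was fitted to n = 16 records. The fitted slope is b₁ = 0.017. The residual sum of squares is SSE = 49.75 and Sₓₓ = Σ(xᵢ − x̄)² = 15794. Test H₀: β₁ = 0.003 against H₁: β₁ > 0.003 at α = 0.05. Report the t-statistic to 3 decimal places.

t = 0.933

MSE = SSE/(n − 2) = 49.75/14 = 3.55357.
SE(b₁) = √(MSE/Sₓₓ) = √(3.55357/15794) = 0.0149998.
t = (0.017 − 0.003) / 0.0149998 = 0.933.
df = n − 2 = 14.
One-sided p ≈ 0.1832, which is ≥ 0.05, so fail to reject H₀.
The data do not give significant evidence that the true slope on fertilizer application rate exceeds 0.003 tonnes/ha per unit.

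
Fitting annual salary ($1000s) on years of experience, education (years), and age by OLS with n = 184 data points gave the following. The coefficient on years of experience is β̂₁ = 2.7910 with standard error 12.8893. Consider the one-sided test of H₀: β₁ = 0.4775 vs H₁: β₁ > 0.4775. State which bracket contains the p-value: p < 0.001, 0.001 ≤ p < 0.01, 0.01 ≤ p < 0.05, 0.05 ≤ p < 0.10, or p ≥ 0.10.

t = (2.7910 − 0.4775) / 12.8893 = 0.179.
df = n − k − 1 = 184 − 3 − 1 = 180.
One-sided p = P(T_{180} > t) ≈ 0.4289.
So p ≥ 0.10.

p ≥ 0.10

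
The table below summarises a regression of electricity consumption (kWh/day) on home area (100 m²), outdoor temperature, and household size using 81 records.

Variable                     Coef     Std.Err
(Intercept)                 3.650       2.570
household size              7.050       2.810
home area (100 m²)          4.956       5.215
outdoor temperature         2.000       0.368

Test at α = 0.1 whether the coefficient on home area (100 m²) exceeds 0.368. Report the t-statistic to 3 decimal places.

t = 0.880

Read off: b = 4.956, SE = 5.215 for home area (100 m²).
H₀: β₁ = 0.368 vs H₁: β₁ > 0.368.
t = (4.956 − 0.368) / 5.215 = 0.880.
df = n − k − 1 = 81 − 3 − 1 = 77.
One-sided p ≈ 0.1909, which is ≥ 0.1, so fail to reject H₀.
The data do not give significant evidence that the true slope on home area (100 m²) exceeds 0.368 kWh/day per unit, holding the other predictors fixed.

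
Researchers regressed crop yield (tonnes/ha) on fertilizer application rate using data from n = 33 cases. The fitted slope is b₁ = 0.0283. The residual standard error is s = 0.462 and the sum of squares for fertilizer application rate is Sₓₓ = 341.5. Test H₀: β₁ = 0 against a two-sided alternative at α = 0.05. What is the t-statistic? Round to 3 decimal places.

SE(b₁) = s/√Sₓₓ = 0.462/√341.5 = 0.0250004.
t = 0.0283 / 0.0250004 = 1.132.
df = n − 2 = 31.
Two-sided p ≈ 0.2663, which is ≥ 0.05, so fail to reject H₀.
The data do not give significant evidence of an association between fertilizer application rate and crop yield.

t = 1.132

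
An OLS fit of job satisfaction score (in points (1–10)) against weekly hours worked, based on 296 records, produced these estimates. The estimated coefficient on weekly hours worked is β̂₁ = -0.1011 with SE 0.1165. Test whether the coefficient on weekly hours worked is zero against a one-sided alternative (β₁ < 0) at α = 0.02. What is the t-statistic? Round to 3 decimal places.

t = -0.868

H₀: β₁ = 0 vs H₁: β₁ < 0.
t = (β̂₁ − β₁⁰)/SE = -0.1011 / 0.1165 = -0.868.
df = n − 2 = 296 − 2 = 294.
One-sided p ≈ 0.1931, which is ≥ 0.02, so fail to reject H₀.
The data do not give significant evidence that the true slope on weekly hours worked is negative.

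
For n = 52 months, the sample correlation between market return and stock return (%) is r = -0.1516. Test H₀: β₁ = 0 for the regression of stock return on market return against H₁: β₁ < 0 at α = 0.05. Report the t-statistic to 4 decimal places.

t = r·√(n − 2)/√(1 − r²) = -0.1516·√50/√0.977017 = -1.0845.
df = n − 2 = 50.
One-sided p ≈ 0.1417, which is ≥ 0.05, so fail to reject H₀.
The data do not give significant evidence of a linear association between market return and stock return.

t = -1.0845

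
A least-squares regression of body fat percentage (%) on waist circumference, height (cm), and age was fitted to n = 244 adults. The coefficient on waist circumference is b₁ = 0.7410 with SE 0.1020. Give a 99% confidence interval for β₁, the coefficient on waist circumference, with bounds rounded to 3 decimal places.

(0.476, 1.006)

df = n − k − 1 = 244 − 3 − 1 = 240.
t* = t_{0.005, 240} = 2.596469.
Margin = t* × SE = 2.596469 × 0.1020 = 0.26484.
CI: 0.7410 ± 0.26484 → (0.476, 1.006).
With 99% confidence, each one-unit increase in waist circumference is associated with a change of between 0.476 and 1.006 % in body fat percentage, holding the other predictors fixed.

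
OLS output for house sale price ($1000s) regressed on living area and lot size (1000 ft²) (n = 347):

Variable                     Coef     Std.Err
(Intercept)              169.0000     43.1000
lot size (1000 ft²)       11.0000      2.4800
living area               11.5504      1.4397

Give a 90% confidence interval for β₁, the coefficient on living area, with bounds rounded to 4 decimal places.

Read off: b = 11.5504, SE = 1.4397 for living area.
df = n − k − 1 = 347 − 2 − 1 = 344.
t* = t_{0.05, 344} = 1.649295.
Margin = t* × SE = 1.649295 × 1.4397 = 2.374490.
CI: 11.5504 ± 2.374490 → (9.1759, 13.9249).

(9.1759, 13.9249)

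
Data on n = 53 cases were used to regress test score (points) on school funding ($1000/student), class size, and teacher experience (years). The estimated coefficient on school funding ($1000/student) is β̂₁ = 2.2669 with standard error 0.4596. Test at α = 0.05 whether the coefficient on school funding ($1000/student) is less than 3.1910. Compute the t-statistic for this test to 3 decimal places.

t = -2.011

H₀: β₁ = 3.1910 vs H₁: β₁ < 3.1910.
t = (β̂₁ − β₁⁰)/SE = (2.2669 − 3.1910) / 0.4596 = -2.011.
df = n − k − 1 = 53 − 3 − 1 = 49.
One-sided p ≈ 0.0249, which is < 0.05, so reject H₀.
There is evidence that the true slope on school funding ($1000/student) is below 3.1910 points per unit, holding the other predictors fixed.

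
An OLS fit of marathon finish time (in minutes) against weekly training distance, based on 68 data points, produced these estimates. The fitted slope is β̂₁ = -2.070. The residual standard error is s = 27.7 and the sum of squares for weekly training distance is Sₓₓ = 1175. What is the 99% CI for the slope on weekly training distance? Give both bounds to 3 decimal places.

SE(β̂₁) = s/√Sₓₓ = 27.7/√1175 = 0.808092.
df = n − 2 = 66.
t* = t_{0.005, 66} = 2.652394.
Margin = t* × SE = 2.652394 × 0.808092 = 2.14338.
CI: -2.070 ± 2.14338 → (-4.213, 0.073).
With 99% confidence, each one-unit increase in weekly training distance is associated with a change of between -4.213 and 0.073 minutes in marathon finish time.

(-4.213, 0.073)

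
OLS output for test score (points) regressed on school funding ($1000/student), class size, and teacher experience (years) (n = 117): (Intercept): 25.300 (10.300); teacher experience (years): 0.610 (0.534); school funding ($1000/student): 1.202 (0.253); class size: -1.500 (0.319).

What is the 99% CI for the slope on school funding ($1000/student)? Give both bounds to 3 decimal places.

Read off: b = 1.202, SE = 0.253 for school funding ($1000/student).
df = n − k − 1 = 117 − 3 − 1 = 113.
t* = t_{0.005, 113} = 2.620039.
Margin = t* × SE = 2.620039 × 0.253 = 0.66287.
CI: 1.202 ± 0.66287 → (0.539, 1.865).

(0.539, 1.865)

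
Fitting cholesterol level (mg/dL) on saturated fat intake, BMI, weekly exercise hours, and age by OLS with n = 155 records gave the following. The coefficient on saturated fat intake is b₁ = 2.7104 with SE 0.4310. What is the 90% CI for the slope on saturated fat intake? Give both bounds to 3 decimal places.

(1.997, 3.424)

df = n − k − 1 = 155 − 4 − 1 = 150.
t* = t_{0.05, 150} = 1.655076.
Margin = t* × SE = 1.655076 × 0.4310 = 0.71334.
CI: 2.7104 ± 0.71334 → (1.997, 3.424).
With 90% confidence, each one-unit increase in saturated fat intake is associated with a change of between 1.997 and 3.424 mg/dL in cholesterol level, holding the other predictors fixed.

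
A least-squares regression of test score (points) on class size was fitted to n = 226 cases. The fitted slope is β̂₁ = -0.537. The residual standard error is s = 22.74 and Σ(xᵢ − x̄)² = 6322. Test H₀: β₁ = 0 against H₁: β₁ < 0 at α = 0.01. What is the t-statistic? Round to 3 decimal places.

SE(β̂₁) = s/√Sₓₓ = 22.74/√6322 = 0.285998.
t = -0.537 / 0.285998 = -1.878.
df = n − 2 = 224.
One-sided p ≈ 0.0309, which is ≥ 0.01, so fail to reject H₀.
The data do not give significant evidence that the true slope on class size is negative.

t = -1.878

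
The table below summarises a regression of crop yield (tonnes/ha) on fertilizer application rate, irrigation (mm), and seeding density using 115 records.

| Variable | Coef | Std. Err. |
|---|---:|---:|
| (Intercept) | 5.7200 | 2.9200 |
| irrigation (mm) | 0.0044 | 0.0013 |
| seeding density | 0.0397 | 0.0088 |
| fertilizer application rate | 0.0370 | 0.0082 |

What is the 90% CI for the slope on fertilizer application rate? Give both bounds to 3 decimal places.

Read off: b = 0.0370, SE = 0.0082 for fertilizer application rate.
df = n − k − 1 = 115 − 3 − 1 = 111.
t* = t_{0.05, 111} = 1.658697.
Margin = t* × SE = 1.658697 × 0.0082 = 0.01360.
CI: 0.0370 ± 0.01360 → (0.023, 0.051).

(0.023, 0.051)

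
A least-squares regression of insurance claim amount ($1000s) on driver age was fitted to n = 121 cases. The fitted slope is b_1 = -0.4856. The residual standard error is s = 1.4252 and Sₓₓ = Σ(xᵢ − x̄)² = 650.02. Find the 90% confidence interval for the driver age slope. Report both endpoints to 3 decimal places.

SE(b_1) = s/√Sₓₓ = 1.4252/√650.02 = 0.0559001.
df = n − 2 = 119.
t* = t_{0.05, 119} = 1.657759.
Margin = t* × SE = 1.657759 × 0.0559001 = 0.09267.
CI: -0.4856 ± 0.09267 → (-0.578, -0.393).
With 90% confidence, each one-unit increase in driver age is associated with a change of between -0.578 and -0.393 $1000s in insurance claim amount.

(-0.578, -0.393)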